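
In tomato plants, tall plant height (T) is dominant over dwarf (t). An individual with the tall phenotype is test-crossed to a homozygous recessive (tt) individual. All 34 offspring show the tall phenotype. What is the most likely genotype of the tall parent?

Test cross: ? × tt
All offspring are tall.
If the unknown parent were heterozygous (Tt), about half of 34 offspring would be dwarf; none are. The unknown parent is most likely homozygous dominant (TT).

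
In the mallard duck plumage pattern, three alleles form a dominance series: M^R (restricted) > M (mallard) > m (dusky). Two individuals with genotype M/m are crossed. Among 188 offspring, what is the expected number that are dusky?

Cross: M/m × M/m
Allele dominance: M^R > M > m
Offspring genotypes: 1 M/M, 2 M/m, 1 m/m
Phenotype counts: 3 mallard, 1 dusky
dusky: 1 out of 4 → fraction 1/4
Expected count = 1/4 × 188 = 47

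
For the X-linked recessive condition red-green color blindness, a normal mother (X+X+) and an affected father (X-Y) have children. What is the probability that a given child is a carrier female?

Cross: X+X+ × X-Y
Offspring: 2 X+X-, 2 X+Y
Probability of a carrier female: 2/4 = 1/2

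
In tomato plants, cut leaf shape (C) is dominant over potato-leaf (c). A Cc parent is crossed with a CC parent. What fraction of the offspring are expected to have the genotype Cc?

Punnett square for Cc × CC:
Offspring genotypes: 2 CC, 2 Cc
Total offspring: 4
Count with target: 2
Probability: 2/4 = 1/2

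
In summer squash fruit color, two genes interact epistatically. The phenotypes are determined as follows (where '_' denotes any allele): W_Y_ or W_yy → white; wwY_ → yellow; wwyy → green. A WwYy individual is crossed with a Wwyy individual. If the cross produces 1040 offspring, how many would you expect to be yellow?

Cross: WwYy × Wwyy — consider each gene separately:
W gene: Ww × Ww → 1 WW, 2 Ww, 1 ww → 3 W_ : 1 ww (out of 4)
Y gene: Yy × yy → 2 Yy, 2 yy → 2 Y_ : 2 yy (out of 4)
Genotype classes (out of 4 × 4 = 16): W_Y_ = 3×2 = 6; W_yy = 3×2 = 6; wwY_ = 1×2 = 2; wwyy = 1×2 = 2
Apply the phenotype rules: W_Y_ (6) + W_yy (6) → white; wwY_ (2) → yellow; wwyy (2) → green
Phenotype counts (out of 16): 12 white, 2 yellow, 2 green
yellow: 2 out of 16 → fraction 1/8
Expected count = 1/8 × 1040 = 130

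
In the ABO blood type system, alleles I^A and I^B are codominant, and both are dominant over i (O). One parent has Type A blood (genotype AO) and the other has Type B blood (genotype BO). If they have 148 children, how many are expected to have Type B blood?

Cross: AO × BO
Possible offspring genotypes: 1 AB, 1 AO, 1 BO, 1 OO
Blood type counts: 1 Type AB, 1 Type A, 1 Type B, 1 Type O
Probability of Type B: 1/4
Expected count = 1/4 × 148 = 37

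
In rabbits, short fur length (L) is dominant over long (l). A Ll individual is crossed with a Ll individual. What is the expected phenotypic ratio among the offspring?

Punnett square for Ll × Ll:
Offspring genotypes: 1 LL, 2 Ll, 1 ll
short: 3, long: 1
Ratio: 3:1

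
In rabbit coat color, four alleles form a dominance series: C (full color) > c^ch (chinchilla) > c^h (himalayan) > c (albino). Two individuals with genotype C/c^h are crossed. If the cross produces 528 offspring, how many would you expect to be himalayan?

Cross: C/c^h × C/c^h
Allele dominance: C > c^ch > c^h > c
Offspring genotypes: 1 C/C, 2 C/c^h, 1 c^h/c^h
Phenotype counts: 3 full color, 1 himalayan
himalayan: 1 out of 4 → fraction 1/4
Expected count = 1/4 × 528 = 132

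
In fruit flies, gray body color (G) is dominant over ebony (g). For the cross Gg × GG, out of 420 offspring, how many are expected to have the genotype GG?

Punnett square for Gg × GG:
Offspring genotypes: 2 GG, 2 Gg
Total offspring: 4
Count with target: 2
Probability: 2/4 = 1/2
Expected count = 1/2 × 420 = 210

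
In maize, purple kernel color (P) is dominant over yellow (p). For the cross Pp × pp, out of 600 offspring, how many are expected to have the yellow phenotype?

Punnett square for Pp × pp:
Offspring genotypes: 2 Pp, 2 pp
Total offspring: 4
Count with target: 2
Probability: 2/4 = 1/2
Expected count = 1/2 × 600 = 300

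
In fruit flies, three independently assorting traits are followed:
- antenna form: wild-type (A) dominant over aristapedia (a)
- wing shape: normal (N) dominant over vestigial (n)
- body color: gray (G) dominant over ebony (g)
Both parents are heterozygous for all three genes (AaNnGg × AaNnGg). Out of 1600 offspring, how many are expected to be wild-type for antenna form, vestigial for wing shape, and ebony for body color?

Trihybrid cross: AaNnGg × AaNnGg
Each trait segregates independently with a 3:1 phenotypic ratio, so each gene contributes 3/4 (dominant) or 1/4 (recessive).
Target: wild-type (antenna form), vestigial (wing shape), ebony (body color)
Probability = product of independent per-trait probabilities
= 3/4 × 1/4 × 1/4 = 3/64
Expected count = 3/64 × 1600 = 75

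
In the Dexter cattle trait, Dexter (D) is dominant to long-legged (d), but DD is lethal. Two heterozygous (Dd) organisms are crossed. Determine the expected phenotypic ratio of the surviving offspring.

Cross: Dd × Dd
Punnett square offspring (before lethality): 1 DD, 2 Dd, 1 dd
The DD genotype is lethal (embryos die); surviving offspring: 2 Dd, 1 dd
Ratio: 2 Dexter (short-legged) : 1 long-legged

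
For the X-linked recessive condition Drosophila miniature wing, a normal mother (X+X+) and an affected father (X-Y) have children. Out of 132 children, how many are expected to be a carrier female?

Cross: X+X+ × X-Y
Offspring: 2 X+X-, 2 X+Y
Probability of a carrier female: 2/4 = 1/2
Expected count = 1/2 × 132 = 66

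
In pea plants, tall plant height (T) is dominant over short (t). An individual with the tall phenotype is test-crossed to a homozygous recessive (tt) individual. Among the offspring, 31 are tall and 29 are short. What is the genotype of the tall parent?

Test cross: ? × tt
Offspring: 31 tall, 29 short — approximately 1:1.
A 1:1 ratio in a test cross indicates the unknown parent is heterozygous (Tt).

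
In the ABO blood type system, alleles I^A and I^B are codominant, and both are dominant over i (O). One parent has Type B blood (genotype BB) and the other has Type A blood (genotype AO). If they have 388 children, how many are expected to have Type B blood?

Cross: BB × AO
Possible offspring genotypes: 2 AB, 2 BO
Blood type counts: 2 Type AB, 2 Type B
Probability of Type B: 2/4 = 1/2
Expected count = 1/2 × 388 = 194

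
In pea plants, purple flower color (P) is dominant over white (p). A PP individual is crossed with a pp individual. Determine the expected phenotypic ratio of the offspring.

Punnett square for PP × pp:
Offspring genotypes: 4 Pp
purple: 4, white: 0
Ratio: all purple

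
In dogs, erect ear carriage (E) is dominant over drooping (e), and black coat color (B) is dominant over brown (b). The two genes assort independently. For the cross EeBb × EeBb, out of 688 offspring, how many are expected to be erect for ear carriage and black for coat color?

Dihybrid cross EeBb × EeBb — consider each gene separately:
ear carriage: Ee × Ee → 1 EE, 2 Ee, 1 ee → 3 E_ : 1 ee (out of 4)
coat color: Bb × Bb → 1 BB, 2 Bb, 1 bb → 3 B_ : 1 bb (out of 4)
Looking for: erect (E_) and black (B_)
P(erect) = 3/4, P(black) = 3/4
P(both) = 3/4 × 3/4 = 9/16
Expected count = 9/16 × 688 = 387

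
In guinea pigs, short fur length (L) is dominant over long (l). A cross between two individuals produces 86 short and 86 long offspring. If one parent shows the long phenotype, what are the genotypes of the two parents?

Observed offspring: 86 short, 86 long
The observed ratio simplifies to 1:1. One parent shows long, so its genotype must be ll. A 1:1 offspring split requires the other parent to be heterozygous (Ll).
Parent genotypes: ll × Ll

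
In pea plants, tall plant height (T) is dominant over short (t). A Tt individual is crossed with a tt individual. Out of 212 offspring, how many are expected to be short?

Punnett square for Tt × tt:
Offspring genotypes: 2 Tt, 2 tt
tall: 2, short: 2
short: 2 out of 4 → fraction 1/2
Expected count = 1/2 × 212 = 106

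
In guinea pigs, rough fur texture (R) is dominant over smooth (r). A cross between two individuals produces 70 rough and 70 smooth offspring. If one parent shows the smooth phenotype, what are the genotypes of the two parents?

Observed offspring: 70 rough, 70 smooth
The observed ratio simplifies to 1:1. One parent shows smooth, so its genotype must be rr. A 1:1 offspring split requires the other parent to be heterozygous (Rr).
Parent genotypes: rr × Rr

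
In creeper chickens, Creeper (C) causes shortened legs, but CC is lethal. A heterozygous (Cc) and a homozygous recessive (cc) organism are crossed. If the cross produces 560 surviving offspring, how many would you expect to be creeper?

Cross: Cc × cc
Punnett square offspring (before lethality): 2 Cc, 2 cc
No CC offspring are produced in this cross.
creeper: 2 out of 4 → fraction 1/2
Expected count = 1/2 × 560 = 280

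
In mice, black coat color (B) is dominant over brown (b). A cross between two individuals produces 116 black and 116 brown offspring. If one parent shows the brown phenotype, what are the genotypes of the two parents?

Observed offspring: 116 black, 116 brown
The observed ratio simplifies to 1:1. One parent shows brown, so its genotype must be bb. A 1:1 offspring split requires the other parent to be heterozygous (Bb).
Parent genotypes: bb × Bb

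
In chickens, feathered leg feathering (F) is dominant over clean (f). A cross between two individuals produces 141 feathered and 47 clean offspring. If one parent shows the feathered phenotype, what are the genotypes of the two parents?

Observed offspring: 141 feathered, 47 clean
The observed ratio simplifies to 3:1. Clean (ff) offspring appear, so each parent must contribute one f allele. The parent stated to show feathered carries F, so it is Ff. The other parent is then either Ff or ff: Ff × ff would give a 1:1 split, whereas Ff × Ff gives 3:1 — matching the data. So both parents are heterozygous (Ff × Ff).
Parent genotypes: Ff × Ff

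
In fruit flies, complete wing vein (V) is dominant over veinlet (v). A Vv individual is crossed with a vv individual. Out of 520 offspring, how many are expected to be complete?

Punnett square for Vv × vv:
Offspring genotypes: 2 Vv, 2 vv
complete: 2, veinlet: 2
complete: 2 out of 4 → fraction 1/2
Expected count = 1/2 × 520 = 260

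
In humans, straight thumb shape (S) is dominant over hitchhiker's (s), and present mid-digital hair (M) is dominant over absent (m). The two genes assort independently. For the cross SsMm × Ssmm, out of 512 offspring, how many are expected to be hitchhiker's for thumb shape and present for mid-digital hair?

Dihybrid cross SsMm × Ssmm — consider each gene separately:
thumb shape: Ss × Ss → 1 SS, 2 Ss, 1 ss → 3 S_ : 1 ss (out of 4)
mid-digital hair: Mm × mm → 2 Mm, 2 mm → 2 M_ : 2 mm (out of 4)
Looking for: hitchhiker's (ss) and present (M_)
P(hitchhiker's) = 1/4, P(present) = 2/4
P(both) = 1/4 × 2/4 = 2/16 = 1/8
Expected count = 1/8 × 512 = 64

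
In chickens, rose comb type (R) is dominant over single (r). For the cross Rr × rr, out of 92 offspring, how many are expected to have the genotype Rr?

Punnett square for Rr × rr:
Offspring genotypes: 2 Rr, 2 rr
Total offspring: 4
Count with target: 2
Probability: 2/4 = 1/2
Expected count = 1/2 × 92 = 46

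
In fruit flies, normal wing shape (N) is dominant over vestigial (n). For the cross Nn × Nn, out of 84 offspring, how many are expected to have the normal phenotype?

Punnett square for Nn × Nn:
Offspring genotypes: 1 NN, 2 Nn, 1 nn
Total offspring: 4
Count with target: 3
Probability: 3/4
Expected count = 3/4 × 84 = 63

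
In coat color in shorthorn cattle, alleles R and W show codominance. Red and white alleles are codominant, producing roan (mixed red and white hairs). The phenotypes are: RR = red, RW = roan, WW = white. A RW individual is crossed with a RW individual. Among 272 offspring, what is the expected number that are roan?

Punnett square for RW × RW:
Offspring genotypes: 1 RR, 2 RW, 1 WW
Phenotype counts: 1 red, 2 roan, 1 white
roan: 2 out of 4 → fraction 1/2
Expected count = 1/2 × 272 = 136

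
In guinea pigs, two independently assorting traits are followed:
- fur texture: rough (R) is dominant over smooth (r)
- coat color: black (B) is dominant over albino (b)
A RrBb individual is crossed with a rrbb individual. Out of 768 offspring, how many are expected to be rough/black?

Dihybrid cross RrBb × rrbb — consider each gene separately:
fur texture: Rr × rr → 2 Rr, 2 rr → 2 R_ : 2 rr (out of 4)
coat color: Bb × bb → 2 Bb, 2 bb → 2 B_ : 2 bb (out of 4)
Combine (counts out of 4 × 4 = 16): rough/black (R_B_) = 2×2 = 4; rough/albino (R_bb) = 2×2 = 4; smooth/black (rrB_) = 2×2 = 4; smooth/albino (rrbb) = 2×2 = 4
Phenotype counts (out of 16): 4 rough/black, 4 rough/albino, 4 smooth/black, 4 smooth/albino
rough/black: 4 out of 16 → fraction 1/4
Expected count = 1/4 × 768 = 192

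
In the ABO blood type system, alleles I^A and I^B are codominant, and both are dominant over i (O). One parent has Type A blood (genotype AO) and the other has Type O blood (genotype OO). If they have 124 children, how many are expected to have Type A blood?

Cross: AO × OO
Possible offspring genotypes: 2 AO, 2 OO
Blood type counts: 2 Type A, 2 Type O
Probability of Type A: 2/4 = 1/2
Expected count = 1/2 × 124 = 62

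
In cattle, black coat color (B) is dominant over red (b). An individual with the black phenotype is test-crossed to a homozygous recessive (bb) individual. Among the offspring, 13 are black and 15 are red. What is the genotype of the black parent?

Test cross: ? × bb
Offspring: 13 black, 15 red — approximately 1:1.
A 1:1 ratio in a test cross indicates the unknown parent is heterozygous (Bb).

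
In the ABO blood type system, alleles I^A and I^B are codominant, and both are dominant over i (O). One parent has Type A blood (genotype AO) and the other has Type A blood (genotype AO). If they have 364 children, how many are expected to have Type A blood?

Cross: AO × AO
Possible offspring genotypes: 1 AA, 2 AO, 1 OO
Blood type counts: 3 Type A, 1 Type O
Probability of Type A: 3/4
Expected count = 3/4 × 364 = 273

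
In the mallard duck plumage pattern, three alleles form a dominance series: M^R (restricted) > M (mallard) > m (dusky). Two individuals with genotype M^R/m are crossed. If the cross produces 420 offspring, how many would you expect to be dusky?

Cross: M^R/m × M^R/m
Allele dominance: M^R > M > m
Offspring genotypes: 1 M^R/M^R, 2 M^R/m, 1 m/m
Phenotype counts: 3 restricted, 1 dusky
dusky: 1 out of 4 → fraction 1/4
Expected count = 1/4 × 420 = 105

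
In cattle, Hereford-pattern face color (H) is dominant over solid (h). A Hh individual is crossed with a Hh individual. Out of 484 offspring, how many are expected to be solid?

Punnett square for Hh × Hh:
Offspring genotypes: 1 HH, 2 Hh, 1 hh
Hereford-pattern: 3, solid: 1
solid: 1 out of 4 → fraction 1/4
Expected count = 1/4 × 484 = 121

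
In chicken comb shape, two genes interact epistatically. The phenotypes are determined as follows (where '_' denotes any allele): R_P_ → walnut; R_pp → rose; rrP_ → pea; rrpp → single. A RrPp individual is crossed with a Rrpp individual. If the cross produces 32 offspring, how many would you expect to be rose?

Cross: RrPp × Rrpp — consider each gene separately:
R gene: Rr × Rr → 1 RR, 2 Rr, 1 rr → 3 R_ : 1 rr (out of 4)
P gene: Pp × pp → 2 Pp, 2 pp → 2 P_ : 2 pp (out of 4)
Genotype classes (out of 4 × 4 = 16): R_P_ = 3×2 = 6; R_pp = 3×2 = 6; rrP_ = 1×2 = 2; rrpp = 1×2 = 2
Apply the phenotype rules: R_P_ (6) → walnut; R_pp (6) → rose; rrP_ (2) → pea; rrpp (2) → single
Phenotype counts (out of 16): 6 walnut, 6 rose, 2 pea, 2 single
rose: 6 out of 16 → fraction 3/8
Expected count = 3/8 × 32 = 12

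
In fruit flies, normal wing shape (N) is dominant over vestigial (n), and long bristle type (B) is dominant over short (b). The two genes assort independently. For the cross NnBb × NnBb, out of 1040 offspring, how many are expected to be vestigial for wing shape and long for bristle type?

Dihybrid cross NnBb × NnBb — consider each gene separately:
wing shape: Nn × Nn → 1 NN, 2 Nn, 1 nn → 3 N_ : 1 nn (out of 4)
bristle type: Bb × Bb → 1 BB, 2 Bb, 1 bb → 3 B_ : 1 bb (out of 4)
Looking for: vestigial (nn) and long (B_)
P(vestigial) = 1/4, P(long) = 3/4
P(both) = 1/4 × 3/4 = 3/16
Expected count = 3/16 × 1040 = 195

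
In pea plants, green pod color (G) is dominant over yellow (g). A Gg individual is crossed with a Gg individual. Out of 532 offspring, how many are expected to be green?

Punnett square for Gg × Gg:
Offspring genotypes: 1 GG, 2 Gg, 1 gg
green: 3, yellow: 1
green: 3 out of 4 → fraction 3/4
Expected count = 3/4 × 532 = 399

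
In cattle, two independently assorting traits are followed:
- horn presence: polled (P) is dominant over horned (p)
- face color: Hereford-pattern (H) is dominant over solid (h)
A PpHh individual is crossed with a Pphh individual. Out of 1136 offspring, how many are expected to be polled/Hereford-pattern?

Dihybrid cross PpHh × Pphh — consider each gene separately:
horn presence: Pp × Pp → 1 PP, 2 Pp, 1 pp → 3 P_ : 1 pp (out of 4)
face color: Hh × hh → 2 Hh, 2 hh → 2 H_ : 2 hh (out of 4)
Combine (counts out of 4 × 4 = 16): polled/Hereford-pattern (P_H_) = 3×2 = 6; polled/solid (P_hh) = 3×2 = 6; horned/Hereford-pattern (ppH_) = 1×2 = 2; horned/solid (pphh) = 1×2 = 2
Phenotype counts (out of 16): 6 polled/Hereford-pattern, 6 polled/solid, 2 horned/Hereford-pattern, 2 horned/solid
polled/Hereford-pattern: 6 out of 16 → fraction 3/8
Expected count = 3/8 × 1136 = 426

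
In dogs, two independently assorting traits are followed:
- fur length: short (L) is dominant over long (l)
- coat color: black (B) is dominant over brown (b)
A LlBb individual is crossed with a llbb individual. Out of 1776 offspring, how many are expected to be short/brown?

Dihybrid cross LlBb × llbb — consider each gene separately:
fur length: Ll × ll → 2 Ll, 2 ll → 2 L_ : 2 ll (out of 4)
coat color: Bb × bb → 2 Bb, 2 bb → 2 B_ : 2 bb (out of 4)
Combine (counts out of 4 × 4 = 16): short/black (L_B_) = 2×2 = 4; short/brown (L_bb) = 2×2 = 4; long/black (llB_) = 2×2 = 4; long/brown (llbb) = 2×2 = 4
Phenotype counts (out of 16): 4 short/black, 4 short/brown, 4 long/black, 4 long/brown
short/brown: 4 out of 16 → fraction 1/4
Expected count = 1/4 × 1776 = 444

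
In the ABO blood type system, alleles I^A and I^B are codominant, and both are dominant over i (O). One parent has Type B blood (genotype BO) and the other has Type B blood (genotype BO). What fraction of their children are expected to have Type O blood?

Cross: BO × BO
Possible offspring genotypes: 1 BB, 2 BO, 1 OO
Blood type counts: 3 Type B, 1 Type O
Probability of Type O: 1/4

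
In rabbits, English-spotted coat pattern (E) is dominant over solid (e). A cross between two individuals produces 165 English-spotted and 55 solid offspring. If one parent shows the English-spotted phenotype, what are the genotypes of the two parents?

Observed offspring: 165 English-spotted, 55 solid
The observed ratio simplifies to 3:1. Solid (ee) offspring appear, so each parent must contribute one e allele. The parent stated to show English-spotted carries E, so it is Ee. The other parent is then either Ee or ee: Ee × ee would give a 1:1 split, whereas Ee × Ee gives 3:1 — matching the data. So both parents are heterozygous (Ee × Ee).
Parent genotypes: Ee × Ee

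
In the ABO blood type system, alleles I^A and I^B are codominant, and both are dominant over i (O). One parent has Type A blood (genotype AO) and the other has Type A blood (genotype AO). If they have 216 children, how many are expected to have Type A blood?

Cross: AO × AO
Possible offspring genotypes: 1 AA, 2 AO, 1 OO
Blood type counts: 3 Type A, 1 Type O
Probability of Type A: 3/4
Expected count = 3/4 × 216 = 162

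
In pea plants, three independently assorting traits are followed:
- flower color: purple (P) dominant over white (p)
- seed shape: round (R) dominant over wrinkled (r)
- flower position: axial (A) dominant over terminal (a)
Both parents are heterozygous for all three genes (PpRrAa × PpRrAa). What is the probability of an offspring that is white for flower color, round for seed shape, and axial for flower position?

Trihybrid cross: PpRrAa × PpRrAa
Each trait segregates independently with a 3:1 phenotypic ratio, so each gene contributes 3/4 (dominant) or 1/4 (recessive).
Target: white (flower color), round (seed shape), axial (flower position)
Probability = product of independent per-trait probabilities
= 1/4 × 3/4 × 3/4 = 9/64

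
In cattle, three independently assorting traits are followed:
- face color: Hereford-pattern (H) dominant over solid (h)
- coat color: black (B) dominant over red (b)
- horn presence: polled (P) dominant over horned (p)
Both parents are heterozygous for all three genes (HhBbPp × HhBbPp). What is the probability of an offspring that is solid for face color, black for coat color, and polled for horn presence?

Trihybrid cross: HhBbPp × HhBbPp
Each trait segregates independently with a 3:1 phenotypic ratio, so each gene contributes 3/4 (dominant) or 1/4 (recessive).
Target: solid (face color), black (coat color), polled (horn presence)
Probability = product of independent per-trait probabilities
= 1/4 × 3/4 × 3/4 = 9/64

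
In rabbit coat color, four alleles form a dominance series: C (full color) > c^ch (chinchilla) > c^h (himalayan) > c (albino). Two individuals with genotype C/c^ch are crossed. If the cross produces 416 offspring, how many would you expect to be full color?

Cross: C/c^ch × C/c^ch
Allele dominance: C > c^ch > c^h > c
Offspring genotypes: 1 C/C, 2 C/c^ch, 1 c^ch/c^ch
Phenotype counts: 3 full color, 1 chinchilla
full color: 3 out of 4 → fraction 3/4
Expected count = 3/4 × 416 = 312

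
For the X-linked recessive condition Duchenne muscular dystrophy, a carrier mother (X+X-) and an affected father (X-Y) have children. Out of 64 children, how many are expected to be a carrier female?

Cross: X+X- × X-Y
Offspring: 1 X+X-, 1 X+Y, 1 X-X-, 1 X-Y
Probability of a carrier female: 1/4
Expected count = 1/4 × 64 = 16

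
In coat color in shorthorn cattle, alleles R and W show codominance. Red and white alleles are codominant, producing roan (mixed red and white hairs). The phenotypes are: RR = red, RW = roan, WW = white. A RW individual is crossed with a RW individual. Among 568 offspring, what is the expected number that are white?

Punnett square for RW × RW:
Offspring genotypes: 1 RR, 2 RW, 1 WW
Phenotype counts: 1 red, 2 roan, 1 white
white: 1 out of 4 → fraction 1/4
Expected count = 1/4 × 568 = 142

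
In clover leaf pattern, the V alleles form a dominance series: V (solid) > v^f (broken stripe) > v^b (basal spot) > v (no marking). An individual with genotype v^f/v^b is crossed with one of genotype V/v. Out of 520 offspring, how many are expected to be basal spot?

Cross: v^f/v^b × V/v
Allele dominance: V > v^f > v^b > v
Offspring genotypes: 1 V/v^f, 1 v^f/v, 1 V/v^b, 1 v^b/v
Phenotype counts: 2 solid, 1 broken stripe, 1 basal spot
basal spot: 1 out of 4 → fraction 1/4
Expected count = 1/4 × 520 = 130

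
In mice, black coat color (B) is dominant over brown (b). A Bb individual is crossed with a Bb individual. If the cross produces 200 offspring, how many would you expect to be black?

Punnett square for Bb × Bb:
Offspring genotypes: 1 BB, 2 Bb, 1 bb
black: 3, brown: 1
black: 3 out of 4 → fraction 3/4
Expected count = 3/4 × 200 = 150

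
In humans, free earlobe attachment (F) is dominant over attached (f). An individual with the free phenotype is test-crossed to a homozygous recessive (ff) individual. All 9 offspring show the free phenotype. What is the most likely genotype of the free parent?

Test cross: ? × ff
All offspring are free.
If the unknown parent were heterozygous (Ff), about half of 9 offspring would be attached; none are. The unknown parent is most likely homozygous dominant (FF).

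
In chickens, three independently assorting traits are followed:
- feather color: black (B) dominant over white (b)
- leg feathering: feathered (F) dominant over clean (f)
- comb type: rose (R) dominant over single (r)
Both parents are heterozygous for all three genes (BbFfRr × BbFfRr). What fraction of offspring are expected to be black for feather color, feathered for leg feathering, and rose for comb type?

Trihybrid cross: BbFfRr × BbFfRr
Each trait segregates independently with a 3:1 phenotypic ratio, so each gene contributes 3/4 (dominant) or 1/4 (recessive).
Target: black (feather color), feathered (leg feathering), rose (comb type)
Probability = product of independent per-trait probabilities
= 3/4 × 3/4 × 3/4 = 27/64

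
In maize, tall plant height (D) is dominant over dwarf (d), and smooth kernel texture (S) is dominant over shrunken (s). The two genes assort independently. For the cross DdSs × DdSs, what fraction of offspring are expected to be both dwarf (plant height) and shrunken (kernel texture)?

Dihybrid cross DdSs × DdSs — consider each gene separately:
plant height: Dd × Dd → 1 DD, 2 Dd, 1 dd → 3 D_ : 1 dd (out of 4)
kernel texture: Ss × Ss → 1 SS, 2 Ss, 1 ss → 3 S_ : 1 ss (out of 4)
Looking for: dwarf (dd) and shrunken (ss)
P(dwarf) = 1/4, P(shrunken) = 1/4
P(both) = 1/4 × 1/4 = 1/16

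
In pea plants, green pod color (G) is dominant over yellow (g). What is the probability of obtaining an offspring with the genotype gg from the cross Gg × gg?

Punnett square for Gg × gg:
Offspring genotypes: 2 Gg, 2 gg
Total offspring: 4
Count with target: 2
Probability: 2/4 = 1/2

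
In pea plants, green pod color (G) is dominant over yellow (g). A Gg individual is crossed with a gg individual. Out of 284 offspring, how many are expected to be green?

Punnett square for Gg × gg:
Offspring genotypes: 2 Gg, 2 gg
green: 2, yellow: 2
green: 2 out of 4 → fraction 1/2
Expected count = 1/2 × 284 = 142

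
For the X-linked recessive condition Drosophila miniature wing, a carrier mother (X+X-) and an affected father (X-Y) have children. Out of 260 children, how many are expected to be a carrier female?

Cross: X+X- × X-Y
Offspring: 1 X+X-, 1 X+Y, 1 X-X-, 1 X-Y
Probability of a carrier female: 1/4
Expected count = 1/4 × 260 = 65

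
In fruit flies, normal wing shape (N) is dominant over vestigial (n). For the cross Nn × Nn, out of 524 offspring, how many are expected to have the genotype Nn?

Punnett square for Nn × Nn:
Offspring genotypes: 1 NN, 2 Nn, 1 nn
Total offspring: 4
Count with target: 2
Probability: 2/4 = 1/2
Expected count = 1/2 × 524 = 262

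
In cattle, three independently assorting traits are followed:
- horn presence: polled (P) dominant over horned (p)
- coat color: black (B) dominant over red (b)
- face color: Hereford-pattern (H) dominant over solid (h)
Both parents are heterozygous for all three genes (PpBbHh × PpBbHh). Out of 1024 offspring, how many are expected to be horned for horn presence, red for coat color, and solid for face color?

Trihybrid cross: PpBbHh × PpBbHh
Each trait segregates independently with a 3:1 phenotypic ratio, so each gene contributes 3/4 (dominant) or 1/4 (recessive).
Target: horned (horn presence), red (coat color), solid (face color)
Probability = product of independent per-trait probabilities
= 1/4 × 1/4 × 1/4 = 1/64
Expected count = 1/64 × 1024 = 16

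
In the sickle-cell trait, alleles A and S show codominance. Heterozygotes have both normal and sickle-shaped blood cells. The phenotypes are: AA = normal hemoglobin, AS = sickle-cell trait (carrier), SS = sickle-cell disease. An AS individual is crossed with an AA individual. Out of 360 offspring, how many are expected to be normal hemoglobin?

Punnett square for AS × AA:
Offspring genotypes: 2 AA, 2 AS
Phenotype counts: 2 normal hemoglobin, 2 sickle-cell trait (carrier)
normal hemoglobin: 2 out of 4 → fraction 1/2
Expected count = 1/2 × 360 = 180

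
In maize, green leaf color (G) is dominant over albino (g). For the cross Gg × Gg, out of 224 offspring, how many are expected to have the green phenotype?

Punnett square for Gg × Gg:
Offspring genotypes: 1 GG, 2 Gg, 1 gg
Total offspring: 4
Count with target: 3
Probability: 3/4
Expected count = 3/4 × 224 = 168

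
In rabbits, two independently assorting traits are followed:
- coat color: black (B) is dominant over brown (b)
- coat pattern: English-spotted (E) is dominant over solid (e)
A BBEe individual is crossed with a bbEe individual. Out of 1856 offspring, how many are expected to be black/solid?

Dihybrid cross BBEe × bbEe — consider each gene separately:
coat color: BB × bb → 4 Bb → 4 B_ (out of 4)
coat pattern: Ee × Ee → 1 EE, 2 Ee, 1 ee → 3 E_ : 1 ee (out of 4)
Combine (counts out of 4 × 4 = 16): black/English-spotted (B_E_) = 4×3 = 12; black/solid (B_ee) = 4×1 = 4
Phenotype counts (out of 16): 12 black/English-spotted, 4 black/solid
black/solid: 4 out of 16 → fraction 1/4
Expected count = 1/4 × 1856 = 464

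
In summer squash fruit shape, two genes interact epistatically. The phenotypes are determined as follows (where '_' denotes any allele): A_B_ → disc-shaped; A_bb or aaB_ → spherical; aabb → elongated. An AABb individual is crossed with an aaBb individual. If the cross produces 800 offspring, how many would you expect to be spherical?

Cross: AABb × aaBb — consider each gene separately:
A gene: AA × aa → 4 Aa → 4 A_ (out of 4)
B gene: Bb × Bb → 1 BB, 2 Bb, 1 bb → 3 B_ : 1 bb (out of 4)
Genotype classes (out of 4 × 4 = 16): A_B_ = 4×3 = 12; A_bb = 4×1 = 4
Apply the phenotype rules: A_B_ (12) → disc-shaped; A_bb (4) → spherical
Phenotype counts (out of 16): 12 disc-shaped, 4 spherical
spherical: 4 out of 16 → fraction 1/4
Expected count = 1/4 × 800 = 200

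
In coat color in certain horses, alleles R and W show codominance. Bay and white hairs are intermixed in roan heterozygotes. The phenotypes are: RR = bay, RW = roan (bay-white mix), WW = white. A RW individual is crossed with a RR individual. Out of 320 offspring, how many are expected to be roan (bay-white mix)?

Punnett square for RW × RR:
Offspring genotypes: 2 RR, 2 RW
Phenotype counts: 2 bay, 2 roan (bay-white mix)
roan (bay-white mix): 2 out of 4 → fraction 1/2
Expected count = 1/2 × 320 = 160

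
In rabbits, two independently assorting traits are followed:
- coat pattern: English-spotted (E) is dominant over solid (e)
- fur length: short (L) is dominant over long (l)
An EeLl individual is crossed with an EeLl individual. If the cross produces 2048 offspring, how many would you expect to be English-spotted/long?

Dihybrid cross EeLl × EeLl — consider each gene separately:
coat pattern: Ee × Ee → 1 EE, 2 Ee, 1 ee → 3 E_ : 1 ee (out of 4)
fur length: Ll × Ll → 1 LL, 2 Ll, 1 ll → 3 L_ : 1 ll (out of 4)
Combine (counts out of 4 × 4 = 16): English-spotted/short (E_L_) = 3×3 = 9; English-spotted/long (E_ll) = 3×1 = 3; solid/short (eeL_) = 1×3 = 3; solid/long (eell) = 1×1 = 1
Phenotype counts (out of 16): 9 English-spotted/short, 3 English-spotted/long, 3 solid/short, 1 solid/long
English-spotted/long: 3 out of 16 → fraction 3/16
Expected count = 3/16 × 2048 = 384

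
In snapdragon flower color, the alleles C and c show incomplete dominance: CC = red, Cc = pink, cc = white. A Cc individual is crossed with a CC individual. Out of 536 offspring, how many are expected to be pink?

Punnett square for Cc × CC:
Offspring genotypes: 2 CC, 2 Cc
Phenotype counts: 2 red, 2 pink
pink: 2 out of 4 → fraction 1/2
Expected count = 1/2 × 536 = 268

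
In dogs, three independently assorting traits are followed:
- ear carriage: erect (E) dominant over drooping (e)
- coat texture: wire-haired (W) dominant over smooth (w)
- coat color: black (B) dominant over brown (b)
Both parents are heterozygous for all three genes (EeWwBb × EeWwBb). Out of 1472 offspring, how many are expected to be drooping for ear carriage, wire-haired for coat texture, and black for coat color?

Trihybrid cross: EeWwBb × EeWwBb
Each trait segregates independently with a 3:1 phenotypic ratio, so each gene contributes 3/4 (dominant) or 1/4 (recessive).
Target: drooping (ear carriage), wire-haired (coat texture), black (coat color)
Probability = product of independent per-trait probabilities
= 1/4 × 3/4 × 3/4 = 9/64
Expected count = 9/64 × 1472 = 207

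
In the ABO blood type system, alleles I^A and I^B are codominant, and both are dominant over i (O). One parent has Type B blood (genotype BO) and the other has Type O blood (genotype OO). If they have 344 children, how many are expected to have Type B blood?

Cross: BO × OO
Possible offspring genotypes: 2 BO, 2 OO
Blood type counts: 2 Type B, 2 Type O
Probability of Type B: 2/4 = 1/2
Expected count = 1/2 × 344 = 172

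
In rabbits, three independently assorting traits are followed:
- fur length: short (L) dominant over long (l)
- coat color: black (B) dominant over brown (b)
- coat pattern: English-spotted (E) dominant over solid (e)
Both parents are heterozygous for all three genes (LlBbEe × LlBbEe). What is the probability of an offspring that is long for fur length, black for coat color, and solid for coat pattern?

Trihybrid cross: LlBbEe × LlBbEe
Each trait segregates independently with a 3:1 phenotypic ratio, so each gene contributes 3/4 (dominant) or 1/4 (recessive).
Target: long (fur length), black (coat color), solid (coat pattern)
Probability = product of independent per-trait probabilities
= 1/4 × 3/4 × 1/4 = 3/64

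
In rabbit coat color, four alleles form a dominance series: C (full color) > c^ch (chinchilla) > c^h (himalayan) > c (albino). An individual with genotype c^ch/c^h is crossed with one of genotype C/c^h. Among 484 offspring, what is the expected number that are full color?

Cross: c^ch/c^h × C/c^h
Allele dominance: C > c^ch > c^h > c
Offspring genotypes: 1 C/c^ch, 1 c^ch/c^h, 1 C/c^h, 1 c^h/c^h
Phenotype counts: 2 full color, 1 chinchilla, 1 himalayan
full color: 2 out of 4 → fraction 1/2
Expected count = 1/2 × 484 = 242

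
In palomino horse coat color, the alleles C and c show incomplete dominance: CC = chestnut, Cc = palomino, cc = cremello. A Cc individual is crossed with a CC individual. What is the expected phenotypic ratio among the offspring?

Punnett square for Cc × CC:
Offspring genotypes: 2 CC, 2 Cc
Phenotype counts: 2 chestnut, 2 palomino
Ratio: 1 chestnut : 1 palomino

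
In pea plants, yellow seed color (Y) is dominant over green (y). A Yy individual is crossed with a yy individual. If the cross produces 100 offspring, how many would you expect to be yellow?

Punnett square for Yy × yy:
Offspring genotypes: 2 Yy, 2 yy
yellow: 2, green: 2
yellow: 2 out of 4 → fraction 1/2
Expected count = 1/2 × 100 = 50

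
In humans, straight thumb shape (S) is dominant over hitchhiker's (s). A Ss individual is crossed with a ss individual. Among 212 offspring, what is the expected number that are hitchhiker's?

Punnett square for Ss × ss:
Offspring genotypes: 2 Ss, 2 ss
straight: 2, hitchhiker's: 2
hitchhiker's: 2 out of 4 → fraction 1/2
Expected count = 1/2 × 212 = 106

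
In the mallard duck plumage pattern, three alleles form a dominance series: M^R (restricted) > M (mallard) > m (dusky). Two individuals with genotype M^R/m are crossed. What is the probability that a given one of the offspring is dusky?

Cross: M^R/m × M^R/m
Allele dominance: M^R > M > m
Offspring genotypes: 1 M^R/M^R, 2 M^R/m, 1 m/m
Phenotype counts: 3 restricted, 1 dusky
dusky: 1 out of 4
Probability: 1/4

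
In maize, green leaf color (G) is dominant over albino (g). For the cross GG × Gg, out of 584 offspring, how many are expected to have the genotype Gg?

Punnett square for GG × Gg:
Offspring genotypes: 2 GG, 2 Gg
Total offspring: 4
Count with target: 2
Probability: 2/4 = 1/2
Expected count = 1/2 × 584 = 292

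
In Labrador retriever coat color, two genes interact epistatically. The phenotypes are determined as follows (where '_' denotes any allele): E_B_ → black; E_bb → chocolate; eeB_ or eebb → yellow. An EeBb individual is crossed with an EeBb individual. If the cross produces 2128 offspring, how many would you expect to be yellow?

Cross: EeBb × EeBb — consider each gene separately:
E gene: Ee × Ee → 1 EE, 2 Ee, 1 ee → 3 E_ : 1 ee (out of 4)
B gene: Bb × Bb → 1 BB, 2 Bb, 1 bb → 3 B_ : 1 bb (out of 4)
Genotype classes (out of 4 × 4 = 16): E_B_ = 3×3 = 9; E_bb = 3×1 = 3; eeB_ = 1×3 = 3; eebb = 1×1 = 1
Apply the phenotype rules: E_B_ (9) → black; E_bb (3) → chocolate; eeB_ (3) + eebb (1) → yellow
Phenotype counts (out of 16): 9 black, 3 chocolate, 4 yellow
yellow: 4 out of 16 → fraction 1/4
Expected count = 1/4 × 2128 = 532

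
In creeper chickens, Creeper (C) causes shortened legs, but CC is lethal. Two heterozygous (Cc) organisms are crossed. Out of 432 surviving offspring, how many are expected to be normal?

Cross: Cc × Cc
Punnett square offspring (before lethality): 1 CC, 2 Cc, 1 cc
The CC genotype is lethal (embryos die); surviving offspring: 2 Cc, 1 cc
normal: 1 out of 3 → fraction 1/3
Expected count = 1/3 × 432 = 144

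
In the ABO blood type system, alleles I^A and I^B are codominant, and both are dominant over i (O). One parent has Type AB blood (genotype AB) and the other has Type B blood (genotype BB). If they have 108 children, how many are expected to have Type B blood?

Cross: AB × BB
Possible offspring genotypes: 2 AB, 2 BB
Blood type counts: 2 Type AB, 2 Type B
Probability of Type B: 2/4 = 1/2
Expected count = 1/2 × 108 = 54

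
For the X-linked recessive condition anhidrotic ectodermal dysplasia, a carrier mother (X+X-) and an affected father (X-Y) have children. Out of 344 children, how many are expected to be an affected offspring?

Cross: X+X- × X-Y
Offspring: 1 X+X-, 1 X+Y, 1 X-X-, 1 X-Y
Probability of an affected offspring: 2/4 = 1/2
Expected count = 1/2 × 344 = 172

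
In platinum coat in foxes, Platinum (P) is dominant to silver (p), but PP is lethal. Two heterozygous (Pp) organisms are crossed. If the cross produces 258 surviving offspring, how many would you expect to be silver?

Cross: Pp × Pp
Punnett square offspring (before lethality): 1 PP, 2 Pp, 1 pp
The PP genotype is lethal (embryos die); surviving offspring: 2 Pp, 1 pp
silver: 1 out of 3 → fraction 1/3
Expected count = 1/3 × 258 = 86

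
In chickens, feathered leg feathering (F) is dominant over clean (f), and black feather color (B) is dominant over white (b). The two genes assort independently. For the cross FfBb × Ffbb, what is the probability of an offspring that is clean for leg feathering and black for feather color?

Dihybrid cross FfBb × Ffbb — consider each gene separately:
leg feathering: Ff × Ff → 1 FF, 2 Ff, 1 ff → 3 F_ : 1 ff (out of 4)
feather color: Bb × bb → 2 Bb, 2 bb → 2 B_ : 2 bb (out of 4)
Looking for: clean (ff) and black (B_)
P(clean) = 1/4, P(black) = 2/4
P(both) = 1/4 × 2/4 = 2/16 = 1/8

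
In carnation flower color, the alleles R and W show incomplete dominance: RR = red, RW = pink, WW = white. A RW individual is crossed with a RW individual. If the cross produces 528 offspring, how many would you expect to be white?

Punnett square for RW × RW:
Offspring genotypes: 1 RR, 2 RW, 1 WW
Phenotype counts: 1 red, 2 pink, 1 white
white: 1 out of 4 → fraction 1/4
Expected count = 1/4 × 528 = 132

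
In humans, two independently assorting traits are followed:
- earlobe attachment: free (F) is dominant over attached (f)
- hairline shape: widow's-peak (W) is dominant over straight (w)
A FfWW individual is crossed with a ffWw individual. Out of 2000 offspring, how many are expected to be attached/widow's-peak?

Dihybrid cross FfWW × ffWw — consider each gene separately:
earlobe attachment: Ff × ff → 2 Ff, 2 ff → 2 F_ : 2 ff (out of 4)
hairline shape: WW × Ww → 2 WW, 2 Ww → 4 W_ (out of 4)
Combine (counts out of 4 × 4 = 16): free/widow's-peak (F_W_) = 2×4 = 8; attached/widow's-peak (ffW_) = 2×4 = 8
Phenotype counts (out of 16): 8 free/widow's-peak, 8 attached/widow's-peak
attached/widow's-peak: 8 out of 16 → fraction 1/2
Expected count = 1/2 × 2000 = 1000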